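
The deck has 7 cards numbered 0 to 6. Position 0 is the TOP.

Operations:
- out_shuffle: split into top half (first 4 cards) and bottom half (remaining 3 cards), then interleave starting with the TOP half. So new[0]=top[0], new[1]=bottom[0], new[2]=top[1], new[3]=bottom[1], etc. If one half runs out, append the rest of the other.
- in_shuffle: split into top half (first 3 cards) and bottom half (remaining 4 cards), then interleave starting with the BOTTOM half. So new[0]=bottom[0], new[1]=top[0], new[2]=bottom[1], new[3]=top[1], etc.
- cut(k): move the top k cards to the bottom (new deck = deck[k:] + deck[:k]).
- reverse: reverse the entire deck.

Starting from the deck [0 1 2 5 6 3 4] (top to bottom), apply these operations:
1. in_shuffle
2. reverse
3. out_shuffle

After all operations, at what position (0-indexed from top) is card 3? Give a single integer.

After op 1 (in_shuffle): [5 0 6 1 3 2 4]
After op 2 (reverse): [4 2 3 1 6 0 5]
After op 3 (out_shuffle): [4 6 2 0 3 5 1]
Card 3 is at position 4.

Answer: 4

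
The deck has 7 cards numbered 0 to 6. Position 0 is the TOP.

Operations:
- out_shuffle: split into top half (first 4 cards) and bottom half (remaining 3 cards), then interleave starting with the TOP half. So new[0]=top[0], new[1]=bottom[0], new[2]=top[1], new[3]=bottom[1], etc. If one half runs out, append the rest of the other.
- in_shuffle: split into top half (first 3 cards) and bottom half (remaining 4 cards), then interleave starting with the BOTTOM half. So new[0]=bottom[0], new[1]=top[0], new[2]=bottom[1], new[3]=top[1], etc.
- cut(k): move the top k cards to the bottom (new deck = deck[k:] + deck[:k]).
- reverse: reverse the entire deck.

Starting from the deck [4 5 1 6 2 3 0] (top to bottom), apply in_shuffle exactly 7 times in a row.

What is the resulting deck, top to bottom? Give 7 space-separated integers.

After op 1 (in_shuffle): [6 4 2 5 3 1 0]
After op 2 (in_shuffle): [5 6 3 4 1 2 0]
After op 3 (in_shuffle): [4 5 1 6 2 3 0]
After op 4 (in_shuffle): [6 4 2 5 3 1 0]
After op 5 (in_shuffle): [5 6 3 4 1 2 0]
After op 6 (in_shuffle): [4 5 1 6 2 3 0]
After op 7 (in_shuffle): [6 4 2 5 3 1 0]

Answer: 6 4 2 5 3 1 0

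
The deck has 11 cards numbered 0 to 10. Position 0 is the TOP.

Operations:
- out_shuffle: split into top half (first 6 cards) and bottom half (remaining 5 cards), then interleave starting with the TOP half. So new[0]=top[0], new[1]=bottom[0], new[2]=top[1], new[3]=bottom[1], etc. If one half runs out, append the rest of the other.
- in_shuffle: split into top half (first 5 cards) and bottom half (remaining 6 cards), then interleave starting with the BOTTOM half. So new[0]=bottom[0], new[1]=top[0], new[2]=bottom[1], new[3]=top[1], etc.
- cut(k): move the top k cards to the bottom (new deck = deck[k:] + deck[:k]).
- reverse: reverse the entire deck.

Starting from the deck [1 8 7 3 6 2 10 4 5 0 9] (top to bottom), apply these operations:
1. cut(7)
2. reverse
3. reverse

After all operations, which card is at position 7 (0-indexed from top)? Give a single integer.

Answer: 3

Derivation:
After op 1 (cut(7)): [4 5 0 9 1 8 7 3 6 2 10]
After op 2 (reverse): [10 2 6 3 7 8 1 9 0 5 4]
After op 3 (reverse): [4 5 0 9 1 8 7 3 6 2 10]
Position 7: card 3.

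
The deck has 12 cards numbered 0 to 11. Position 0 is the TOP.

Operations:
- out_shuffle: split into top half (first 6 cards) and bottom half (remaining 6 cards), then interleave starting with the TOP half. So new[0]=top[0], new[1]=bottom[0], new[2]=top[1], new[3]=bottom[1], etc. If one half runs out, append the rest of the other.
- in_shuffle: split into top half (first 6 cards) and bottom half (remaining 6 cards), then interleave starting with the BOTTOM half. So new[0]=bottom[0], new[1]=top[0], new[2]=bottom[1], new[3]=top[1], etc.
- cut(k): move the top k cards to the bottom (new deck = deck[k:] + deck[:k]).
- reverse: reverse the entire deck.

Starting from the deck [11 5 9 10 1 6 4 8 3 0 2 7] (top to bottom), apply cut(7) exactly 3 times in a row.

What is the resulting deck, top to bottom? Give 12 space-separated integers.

After op 1 (cut(7)): [8 3 0 2 7 11 5 9 10 1 6 4]
After op 2 (cut(7)): [9 10 1 6 4 8 3 0 2 7 11 5]
After op 3 (cut(7)): [0 2 7 11 5 9 10 1 6 4 8 3]

Answer: 0 2 7 11 5 9 10 1 6 4 8 3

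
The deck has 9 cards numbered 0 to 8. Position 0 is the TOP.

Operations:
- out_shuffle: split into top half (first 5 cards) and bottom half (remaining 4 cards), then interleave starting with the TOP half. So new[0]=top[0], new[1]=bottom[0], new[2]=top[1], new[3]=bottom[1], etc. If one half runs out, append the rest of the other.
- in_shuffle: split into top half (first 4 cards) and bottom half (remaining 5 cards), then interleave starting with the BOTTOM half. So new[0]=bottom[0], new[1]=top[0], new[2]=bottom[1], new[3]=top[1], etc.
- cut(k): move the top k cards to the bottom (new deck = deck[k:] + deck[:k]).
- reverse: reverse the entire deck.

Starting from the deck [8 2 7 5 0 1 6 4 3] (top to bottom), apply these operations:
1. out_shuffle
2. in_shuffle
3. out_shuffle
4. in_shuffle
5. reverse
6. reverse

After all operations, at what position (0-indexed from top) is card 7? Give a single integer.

After op 1 (out_shuffle): [8 1 2 6 7 4 5 3 0]
After op 2 (in_shuffle): [7 8 4 1 5 2 3 6 0]
After op 3 (out_shuffle): [7 2 8 3 4 6 1 0 5]
After op 4 (in_shuffle): [4 7 6 2 1 8 0 3 5]
After op 5 (reverse): [5 3 0 8 1 2 6 7 4]
After op 6 (reverse): [4 7 6 2 1 8 0 3 5]
Card 7 is at position 1.

Answer: 1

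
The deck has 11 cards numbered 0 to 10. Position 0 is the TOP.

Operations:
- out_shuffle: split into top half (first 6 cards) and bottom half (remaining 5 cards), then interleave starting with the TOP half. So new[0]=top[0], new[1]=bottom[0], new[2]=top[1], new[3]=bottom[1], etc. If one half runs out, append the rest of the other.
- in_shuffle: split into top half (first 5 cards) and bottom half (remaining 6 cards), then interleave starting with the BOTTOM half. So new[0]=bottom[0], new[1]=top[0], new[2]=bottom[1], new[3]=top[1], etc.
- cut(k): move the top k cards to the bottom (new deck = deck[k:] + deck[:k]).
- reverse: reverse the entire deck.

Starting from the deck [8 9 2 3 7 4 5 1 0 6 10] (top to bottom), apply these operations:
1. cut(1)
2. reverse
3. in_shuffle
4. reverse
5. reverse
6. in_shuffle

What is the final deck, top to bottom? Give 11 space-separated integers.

After op 1 (cut(1)): [9 2 3 7 4 5 1 0 6 10 8]
After op 2 (reverse): [8 10 6 0 1 5 4 7 3 2 9]
After op 3 (in_shuffle): [5 8 4 10 7 6 3 0 2 1 9]
After op 4 (reverse): [9 1 2 0 3 6 7 10 4 8 5]
After op 5 (reverse): [5 8 4 10 7 6 3 0 2 1 9]
After op 6 (in_shuffle): [6 5 3 8 0 4 2 10 1 7 9]

Answer: 6 5 3 8 0 4 2 10 1 7 9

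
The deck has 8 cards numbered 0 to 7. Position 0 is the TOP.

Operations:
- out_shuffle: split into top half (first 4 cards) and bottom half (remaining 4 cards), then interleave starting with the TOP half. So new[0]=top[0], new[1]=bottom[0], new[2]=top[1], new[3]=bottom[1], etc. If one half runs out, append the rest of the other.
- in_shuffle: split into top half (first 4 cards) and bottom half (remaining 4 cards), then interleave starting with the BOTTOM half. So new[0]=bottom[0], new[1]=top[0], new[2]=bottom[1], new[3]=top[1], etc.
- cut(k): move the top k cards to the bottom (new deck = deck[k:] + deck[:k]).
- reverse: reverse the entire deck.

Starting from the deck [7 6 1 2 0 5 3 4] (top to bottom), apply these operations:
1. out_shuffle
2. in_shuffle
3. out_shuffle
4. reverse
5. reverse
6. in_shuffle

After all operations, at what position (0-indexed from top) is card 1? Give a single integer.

Answer: 1

Derivation:
After op 1 (out_shuffle): [7 0 6 5 1 3 2 4]
After op 2 (in_shuffle): [1 7 3 0 2 6 4 5]
After op 3 (out_shuffle): [1 2 7 6 3 4 0 5]
After op 4 (reverse): [5 0 4 3 6 7 2 1]
After op 5 (reverse): [1 2 7 6 3 4 0 5]
After op 6 (in_shuffle): [3 1 4 2 0 7 5 6]
Card 1 is at position 1.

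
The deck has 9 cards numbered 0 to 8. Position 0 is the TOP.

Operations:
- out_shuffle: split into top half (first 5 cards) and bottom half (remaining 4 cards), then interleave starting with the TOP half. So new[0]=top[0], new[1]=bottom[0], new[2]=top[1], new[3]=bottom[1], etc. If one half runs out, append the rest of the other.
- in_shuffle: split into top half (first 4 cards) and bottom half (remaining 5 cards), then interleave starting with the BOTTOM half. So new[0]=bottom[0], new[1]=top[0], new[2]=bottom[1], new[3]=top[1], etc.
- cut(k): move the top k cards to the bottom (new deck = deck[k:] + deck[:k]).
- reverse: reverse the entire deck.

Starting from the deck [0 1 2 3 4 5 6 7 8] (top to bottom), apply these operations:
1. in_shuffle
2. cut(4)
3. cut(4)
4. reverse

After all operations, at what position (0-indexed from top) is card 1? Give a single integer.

After op 1 (in_shuffle): [4 0 5 1 6 2 7 3 8]
After op 2 (cut(4)): [6 2 7 3 8 4 0 5 1]
After op 3 (cut(4)): [8 4 0 5 1 6 2 7 3]
After op 4 (reverse): [3 7 2 6 1 5 0 4 8]
Card 1 is at position 4.

Answer: 4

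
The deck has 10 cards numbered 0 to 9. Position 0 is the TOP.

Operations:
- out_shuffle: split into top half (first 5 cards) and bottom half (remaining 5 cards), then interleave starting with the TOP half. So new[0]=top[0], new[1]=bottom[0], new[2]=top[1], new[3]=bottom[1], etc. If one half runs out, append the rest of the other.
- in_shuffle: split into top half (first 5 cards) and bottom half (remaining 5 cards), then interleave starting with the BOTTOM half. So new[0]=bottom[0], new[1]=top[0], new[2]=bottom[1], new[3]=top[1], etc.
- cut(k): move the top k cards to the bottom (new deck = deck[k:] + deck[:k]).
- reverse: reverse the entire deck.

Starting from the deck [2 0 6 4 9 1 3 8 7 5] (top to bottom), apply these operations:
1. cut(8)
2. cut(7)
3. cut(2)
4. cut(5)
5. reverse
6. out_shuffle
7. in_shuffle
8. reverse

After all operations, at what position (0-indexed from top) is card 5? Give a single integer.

After op 1 (cut(8)): [7 5 2 0 6 4 9 1 3 8]
After op 2 (cut(7)): [1 3 8 7 5 2 0 6 4 9]
After op 3 (cut(2)): [8 7 5 2 0 6 4 9 1 3]
After op 4 (cut(5)): [6 4 9 1 3 8 7 5 2 0]
After op 5 (reverse): [0 2 5 7 8 3 1 9 4 6]
After op 6 (out_shuffle): [0 3 2 1 5 9 7 4 8 6]
After op 7 (in_shuffle): [9 0 7 3 4 2 8 1 6 5]
After op 8 (reverse): [5 6 1 8 2 4 3 7 0 9]
Card 5 is at position 0.

Answer: 0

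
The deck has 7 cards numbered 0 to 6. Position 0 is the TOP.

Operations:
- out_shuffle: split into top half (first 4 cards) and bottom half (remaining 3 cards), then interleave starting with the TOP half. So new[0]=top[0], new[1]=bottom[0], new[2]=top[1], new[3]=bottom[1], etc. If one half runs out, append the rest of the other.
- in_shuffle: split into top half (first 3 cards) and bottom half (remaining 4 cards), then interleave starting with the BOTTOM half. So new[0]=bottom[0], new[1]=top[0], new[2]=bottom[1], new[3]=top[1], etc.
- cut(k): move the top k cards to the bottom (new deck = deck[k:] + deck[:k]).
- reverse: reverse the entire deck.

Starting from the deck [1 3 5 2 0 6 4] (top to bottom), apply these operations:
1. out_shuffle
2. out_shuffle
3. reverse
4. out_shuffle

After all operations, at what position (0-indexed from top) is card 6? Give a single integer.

Answer: 0

Derivation:
After op 1 (out_shuffle): [1 0 3 6 5 4 2]
After op 2 (out_shuffle): [1 5 0 4 3 2 6]
After op 3 (reverse): [6 2 3 4 0 5 1]
After op 4 (out_shuffle): [6 0 2 5 3 1 4]
Card 6 is at position 0.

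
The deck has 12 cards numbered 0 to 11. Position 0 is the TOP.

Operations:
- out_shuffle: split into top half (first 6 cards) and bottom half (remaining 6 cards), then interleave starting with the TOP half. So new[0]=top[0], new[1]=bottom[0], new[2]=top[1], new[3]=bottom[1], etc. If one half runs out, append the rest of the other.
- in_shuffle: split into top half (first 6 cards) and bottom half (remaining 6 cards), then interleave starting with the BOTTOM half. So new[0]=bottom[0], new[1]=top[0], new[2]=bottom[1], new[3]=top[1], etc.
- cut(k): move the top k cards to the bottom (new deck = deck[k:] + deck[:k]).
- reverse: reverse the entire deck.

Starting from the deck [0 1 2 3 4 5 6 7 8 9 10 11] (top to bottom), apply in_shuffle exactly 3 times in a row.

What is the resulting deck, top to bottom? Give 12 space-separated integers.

Answer: 4 9 1 6 11 3 8 0 5 10 2 7

Derivation:
After op 1 (in_shuffle): [6 0 7 1 8 2 9 3 10 4 11 5]
After op 2 (in_shuffle): [9 6 3 0 10 7 4 1 11 8 5 2]
After op 3 (in_shuffle): [4 9 1 6 11 3 8 0 5 10 2 7]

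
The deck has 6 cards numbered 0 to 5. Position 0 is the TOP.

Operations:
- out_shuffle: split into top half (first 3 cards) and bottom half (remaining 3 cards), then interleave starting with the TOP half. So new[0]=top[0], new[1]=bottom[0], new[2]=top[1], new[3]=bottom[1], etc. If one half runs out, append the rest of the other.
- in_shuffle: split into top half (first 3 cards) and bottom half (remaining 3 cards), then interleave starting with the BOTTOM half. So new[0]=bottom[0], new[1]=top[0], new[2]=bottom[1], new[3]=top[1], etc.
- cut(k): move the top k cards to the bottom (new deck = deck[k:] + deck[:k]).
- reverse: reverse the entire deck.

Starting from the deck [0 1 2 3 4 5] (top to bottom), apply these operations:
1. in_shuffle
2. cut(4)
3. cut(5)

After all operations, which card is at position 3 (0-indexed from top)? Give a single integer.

Answer: 3

Derivation:
After op 1 (in_shuffle): [3 0 4 1 5 2]
After op 2 (cut(4)): [5 2 3 0 4 1]
After op 3 (cut(5)): [1 5 2 3 0 4]
Position 3: card 3.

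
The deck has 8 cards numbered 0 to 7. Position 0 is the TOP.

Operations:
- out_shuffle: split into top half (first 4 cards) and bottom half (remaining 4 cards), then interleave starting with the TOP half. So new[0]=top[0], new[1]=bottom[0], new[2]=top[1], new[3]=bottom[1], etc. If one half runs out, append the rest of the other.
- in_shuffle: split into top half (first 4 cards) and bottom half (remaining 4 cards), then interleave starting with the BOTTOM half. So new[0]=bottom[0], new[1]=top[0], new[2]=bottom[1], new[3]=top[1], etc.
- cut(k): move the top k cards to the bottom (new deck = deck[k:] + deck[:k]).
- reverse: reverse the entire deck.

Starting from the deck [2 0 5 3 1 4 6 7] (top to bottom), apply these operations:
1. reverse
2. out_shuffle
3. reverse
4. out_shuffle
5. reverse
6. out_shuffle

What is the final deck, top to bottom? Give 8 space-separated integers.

Answer: 7 6 4 1 3 5 0 2

Derivation:
After op 1 (reverse): [7 6 4 1 3 5 0 2]
After op 2 (out_shuffle): [7 3 6 5 4 0 1 2]
After op 3 (reverse): [2 1 0 4 5 6 3 7]
After op 4 (out_shuffle): [2 5 1 6 0 3 4 7]
After op 5 (reverse): [7 4 3 0 6 1 5 2]
After op 6 (out_shuffle): [7 6 4 1 3 5 0 2]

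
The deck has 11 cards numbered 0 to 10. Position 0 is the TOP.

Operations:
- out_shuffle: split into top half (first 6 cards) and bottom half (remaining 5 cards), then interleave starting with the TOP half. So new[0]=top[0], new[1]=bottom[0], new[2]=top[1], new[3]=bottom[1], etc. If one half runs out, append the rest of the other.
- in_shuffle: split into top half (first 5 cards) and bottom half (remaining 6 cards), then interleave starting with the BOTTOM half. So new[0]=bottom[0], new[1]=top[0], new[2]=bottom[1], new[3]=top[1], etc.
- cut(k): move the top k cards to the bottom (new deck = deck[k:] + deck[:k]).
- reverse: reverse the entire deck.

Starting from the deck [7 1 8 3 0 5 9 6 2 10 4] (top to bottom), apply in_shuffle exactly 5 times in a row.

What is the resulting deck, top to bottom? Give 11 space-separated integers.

After op 1 (in_shuffle): [5 7 9 1 6 8 2 3 10 0 4]
After op 2 (in_shuffle): [8 5 2 7 3 9 10 1 0 6 4]
After op 3 (in_shuffle): [9 8 10 5 1 2 0 7 6 3 4]
After op 4 (in_shuffle): [2 9 0 8 7 10 6 5 3 1 4]
After op 5 (in_shuffle): [10 2 6 9 5 0 3 8 1 7 4]

Answer: 10 2 6 9 5 0 3 8 1 7 4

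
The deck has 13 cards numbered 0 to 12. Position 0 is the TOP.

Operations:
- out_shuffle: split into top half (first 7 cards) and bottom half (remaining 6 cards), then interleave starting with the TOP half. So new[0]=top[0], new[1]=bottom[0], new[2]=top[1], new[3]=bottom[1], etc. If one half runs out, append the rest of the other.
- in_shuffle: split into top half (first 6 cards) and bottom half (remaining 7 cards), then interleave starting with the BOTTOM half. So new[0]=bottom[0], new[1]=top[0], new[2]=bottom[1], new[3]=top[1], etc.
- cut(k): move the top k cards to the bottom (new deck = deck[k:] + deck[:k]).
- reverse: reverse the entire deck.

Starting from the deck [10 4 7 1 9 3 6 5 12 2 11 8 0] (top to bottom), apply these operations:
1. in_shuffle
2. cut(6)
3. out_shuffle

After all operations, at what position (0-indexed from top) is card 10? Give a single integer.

Answer: 3

Derivation:
After op 1 (in_shuffle): [6 10 5 4 12 7 2 1 11 9 8 3 0]
After op 2 (cut(6)): [2 1 11 9 8 3 0 6 10 5 4 12 7]
After op 3 (out_shuffle): [2 6 1 10 11 5 9 4 8 12 3 7 0]
Card 10 is at position 3.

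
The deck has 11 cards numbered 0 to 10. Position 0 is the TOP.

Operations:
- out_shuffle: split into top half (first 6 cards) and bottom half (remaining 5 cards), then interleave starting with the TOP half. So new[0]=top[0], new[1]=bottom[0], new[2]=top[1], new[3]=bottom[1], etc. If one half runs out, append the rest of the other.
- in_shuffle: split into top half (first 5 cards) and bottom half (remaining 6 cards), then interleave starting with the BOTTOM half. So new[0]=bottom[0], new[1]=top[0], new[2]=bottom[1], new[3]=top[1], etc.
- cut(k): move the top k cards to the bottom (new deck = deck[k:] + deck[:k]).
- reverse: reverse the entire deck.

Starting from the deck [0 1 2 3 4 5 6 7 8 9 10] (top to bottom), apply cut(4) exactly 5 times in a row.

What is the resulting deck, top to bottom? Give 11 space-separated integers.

Answer: 9 10 0 1 2 3 4 5 6 7 8

Derivation:
After op 1 (cut(4)): [4 5 6 7 8 9 10 0 1 2 3]
After op 2 (cut(4)): [8 9 10 0 1 2 3 4 5 6 7]
After op 3 (cut(4)): [1 2 3 4 5 6 7 8 9 10 0]
After op 4 (cut(4)): [5 6 7 8 9 10 0 1 2 3 4]
After op 5 (cut(4)): [9 10 0 1 2 3 4 5 6 7 8]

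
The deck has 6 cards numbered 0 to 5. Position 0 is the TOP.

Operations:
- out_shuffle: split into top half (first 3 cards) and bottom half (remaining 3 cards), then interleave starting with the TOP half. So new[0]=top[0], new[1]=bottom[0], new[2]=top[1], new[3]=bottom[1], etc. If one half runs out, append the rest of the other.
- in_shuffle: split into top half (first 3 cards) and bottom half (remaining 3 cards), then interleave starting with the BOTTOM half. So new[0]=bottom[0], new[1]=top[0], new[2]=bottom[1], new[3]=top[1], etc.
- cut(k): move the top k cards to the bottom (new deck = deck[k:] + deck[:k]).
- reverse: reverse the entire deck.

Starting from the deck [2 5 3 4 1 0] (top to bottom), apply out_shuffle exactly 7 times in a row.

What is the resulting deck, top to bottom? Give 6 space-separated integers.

Answer: 2 3 1 5 4 0

Derivation:
After op 1 (out_shuffle): [2 4 5 1 3 0]
After op 2 (out_shuffle): [2 1 4 3 5 0]
After op 3 (out_shuffle): [2 3 1 5 4 0]
After op 4 (out_shuffle): [2 5 3 4 1 0]
After op 5 (out_shuffle): [2 4 5 1 3 0]
After op 6 (out_shuffle): [2 1 4 3 5 0]
After op 7 (out_shuffle): [2 3 1 5 4 0]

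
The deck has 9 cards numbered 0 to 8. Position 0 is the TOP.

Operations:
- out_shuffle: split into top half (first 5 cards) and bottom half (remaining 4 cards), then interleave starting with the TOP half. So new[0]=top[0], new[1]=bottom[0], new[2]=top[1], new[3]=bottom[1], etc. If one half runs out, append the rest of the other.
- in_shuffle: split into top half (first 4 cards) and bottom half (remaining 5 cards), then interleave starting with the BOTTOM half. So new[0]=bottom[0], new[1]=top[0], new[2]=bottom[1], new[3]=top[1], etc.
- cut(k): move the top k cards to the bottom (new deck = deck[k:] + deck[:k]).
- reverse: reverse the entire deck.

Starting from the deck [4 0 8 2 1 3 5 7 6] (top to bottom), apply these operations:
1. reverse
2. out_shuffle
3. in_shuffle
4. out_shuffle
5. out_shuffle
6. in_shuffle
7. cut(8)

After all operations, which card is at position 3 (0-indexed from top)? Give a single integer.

Answer: 1

Derivation:
After op 1 (reverse): [6 7 5 3 1 2 8 0 4]
After op 2 (out_shuffle): [6 2 7 8 5 0 3 4 1]
After op 3 (in_shuffle): [5 6 0 2 3 7 4 8 1]
After op 4 (out_shuffle): [5 7 6 4 0 8 2 1 3]
After op 5 (out_shuffle): [5 8 7 2 6 1 4 3 0]
After op 6 (in_shuffle): [6 5 1 8 4 7 3 2 0]
After op 7 (cut(8)): [0 6 5 1 8 4 7 3 2]
Position 3: card 1.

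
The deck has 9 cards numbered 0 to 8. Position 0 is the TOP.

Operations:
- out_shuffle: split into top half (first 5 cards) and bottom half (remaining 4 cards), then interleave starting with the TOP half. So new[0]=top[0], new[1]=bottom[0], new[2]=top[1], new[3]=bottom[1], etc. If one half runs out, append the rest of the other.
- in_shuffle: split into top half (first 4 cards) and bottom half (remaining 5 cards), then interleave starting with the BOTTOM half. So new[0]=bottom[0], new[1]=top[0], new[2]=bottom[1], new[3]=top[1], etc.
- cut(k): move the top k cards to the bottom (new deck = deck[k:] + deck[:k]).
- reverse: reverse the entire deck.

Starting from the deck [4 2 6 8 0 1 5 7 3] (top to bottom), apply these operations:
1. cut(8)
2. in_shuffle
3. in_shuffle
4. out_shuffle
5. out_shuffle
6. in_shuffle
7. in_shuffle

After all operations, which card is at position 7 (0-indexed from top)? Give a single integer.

After op 1 (cut(8)): [3 4 2 6 8 0 1 5 7]
After op 2 (in_shuffle): [8 3 0 4 1 2 5 6 7]
After op 3 (in_shuffle): [1 8 2 3 5 0 6 4 7]
After op 4 (out_shuffle): [1 0 8 6 2 4 3 7 5]
After op 5 (out_shuffle): [1 4 0 3 8 7 6 5 2]
After op 6 (in_shuffle): [8 1 7 4 6 0 5 3 2]
After op 7 (in_shuffle): [6 8 0 1 5 7 3 4 2]
Position 7: card 4.

Answer: 4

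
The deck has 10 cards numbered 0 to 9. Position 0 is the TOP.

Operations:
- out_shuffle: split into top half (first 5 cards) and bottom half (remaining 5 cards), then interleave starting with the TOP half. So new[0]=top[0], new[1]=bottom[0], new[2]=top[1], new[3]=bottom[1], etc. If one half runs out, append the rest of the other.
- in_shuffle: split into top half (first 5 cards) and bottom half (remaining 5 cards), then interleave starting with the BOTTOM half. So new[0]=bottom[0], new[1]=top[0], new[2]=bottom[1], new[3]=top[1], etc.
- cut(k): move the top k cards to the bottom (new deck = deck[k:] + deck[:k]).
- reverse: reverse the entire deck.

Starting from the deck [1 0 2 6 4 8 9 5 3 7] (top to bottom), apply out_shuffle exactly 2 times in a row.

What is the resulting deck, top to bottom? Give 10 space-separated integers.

Answer: 1 5 8 6 0 3 9 4 2 7

Derivation:
After op 1 (out_shuffle): [1 8 0 9 2 5 6 3 4 7]
After op 2 (out_shuffle): [1 5 8 6 0 3 9 4 2 7]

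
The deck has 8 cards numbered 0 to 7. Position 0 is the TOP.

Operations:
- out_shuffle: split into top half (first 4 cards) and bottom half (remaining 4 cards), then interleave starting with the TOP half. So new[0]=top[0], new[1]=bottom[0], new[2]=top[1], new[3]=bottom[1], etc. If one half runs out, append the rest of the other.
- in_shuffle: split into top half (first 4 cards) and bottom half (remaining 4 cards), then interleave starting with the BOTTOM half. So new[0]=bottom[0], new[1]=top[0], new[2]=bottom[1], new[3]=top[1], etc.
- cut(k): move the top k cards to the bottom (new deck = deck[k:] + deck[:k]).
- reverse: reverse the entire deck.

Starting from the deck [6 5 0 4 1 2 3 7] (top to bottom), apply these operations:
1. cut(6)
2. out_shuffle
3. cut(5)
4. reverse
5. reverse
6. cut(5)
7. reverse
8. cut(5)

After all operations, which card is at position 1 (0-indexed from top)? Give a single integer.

After op 1 (cut(6)): [3 7 6 5 0 4 1 2]
After op 2 (out_shuffle): [3 0 7 4 6 1 5 2]
After op 3 (cut(5)): [1 5 2 3 0 7 4 6]
After op 4 (reverse): [6 4 7 0 3 2 5 1]
After op 5 (reverse): [1 5 2 3 0 7 4 6]
After op 6 (cut(5)): [7 4 6 1 5 2 3 0]
After op 7 (reverse): [0 3 2 5 1 6 4 7]
After op 8 (cut(5)): [6 4 7 0 3 2 5 1]
Position 1: card 4.

Answer: 4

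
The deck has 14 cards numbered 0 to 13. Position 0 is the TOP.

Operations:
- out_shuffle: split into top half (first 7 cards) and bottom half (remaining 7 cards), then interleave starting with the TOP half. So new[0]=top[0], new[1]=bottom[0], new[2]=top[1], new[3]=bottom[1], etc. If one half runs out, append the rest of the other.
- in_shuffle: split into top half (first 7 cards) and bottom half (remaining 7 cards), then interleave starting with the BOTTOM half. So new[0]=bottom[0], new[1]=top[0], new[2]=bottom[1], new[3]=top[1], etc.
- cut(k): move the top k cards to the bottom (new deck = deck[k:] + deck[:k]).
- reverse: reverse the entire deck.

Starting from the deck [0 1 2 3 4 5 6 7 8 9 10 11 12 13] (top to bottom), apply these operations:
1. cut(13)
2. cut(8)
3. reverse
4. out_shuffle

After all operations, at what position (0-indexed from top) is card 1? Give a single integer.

After op 1 (cut(13)): [13 0 1 2 3 4 5 6 7 8 9 10 11 12]
After op 2 (cut(8)): [7 8 9 10 11 12 13 0 1 2 3 4 5 6]
After op 3 (reverse): [6 5 4 3 2 1 0 13 12 11 10 9 8 7]
After op 4 (out_shuffle): [6 13 5 12 4 11 3 10 2 9 1 8 0 7]
Card 1 is at position 10.

Answer: 10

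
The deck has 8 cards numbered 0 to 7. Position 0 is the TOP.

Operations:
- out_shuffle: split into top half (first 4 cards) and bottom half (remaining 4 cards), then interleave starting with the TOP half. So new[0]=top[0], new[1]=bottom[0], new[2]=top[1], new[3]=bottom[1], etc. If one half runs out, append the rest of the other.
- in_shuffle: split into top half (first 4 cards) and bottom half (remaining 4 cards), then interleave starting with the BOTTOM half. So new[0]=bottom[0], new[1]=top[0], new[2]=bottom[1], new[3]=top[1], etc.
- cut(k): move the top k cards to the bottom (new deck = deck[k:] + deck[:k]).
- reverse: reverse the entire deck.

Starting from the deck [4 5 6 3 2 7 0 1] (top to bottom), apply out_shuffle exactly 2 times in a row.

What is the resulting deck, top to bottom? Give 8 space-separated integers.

Answer: 4 6 2 0 5 3 7 1

Derivation:
After op 1 (out_shuffle): [4 2 5 7 6 0 3 1]
After op 2 (out_shuffle): [4 6 2 0 5 3 7 1]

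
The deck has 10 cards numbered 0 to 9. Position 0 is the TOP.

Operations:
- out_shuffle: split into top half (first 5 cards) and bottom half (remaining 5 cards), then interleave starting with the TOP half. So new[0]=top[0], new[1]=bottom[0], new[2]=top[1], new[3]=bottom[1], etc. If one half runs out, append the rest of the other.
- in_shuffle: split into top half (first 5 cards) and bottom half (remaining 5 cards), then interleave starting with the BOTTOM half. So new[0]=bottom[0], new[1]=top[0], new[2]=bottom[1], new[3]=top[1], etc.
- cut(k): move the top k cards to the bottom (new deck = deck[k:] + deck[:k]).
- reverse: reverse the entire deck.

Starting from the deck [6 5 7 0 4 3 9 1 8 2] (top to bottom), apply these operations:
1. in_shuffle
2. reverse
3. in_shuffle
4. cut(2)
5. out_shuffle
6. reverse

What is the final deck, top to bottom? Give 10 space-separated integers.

After op 1 (in_shuffle): [3 6 9 5 1 7 8 0 2 4]
After op 2 (reverse): [4 2 0 8 7 1 5 9 6 3]
After op 3 (in_shuffle): [1 4 5 2 9 0 6 8 3 7]
After op 4 (cut(2)): [5 2 9 0 6 8 3 7 1 4]
After op 5 (out_shuffle): [5 8 2 3 9 7 0 1 6 4]
After op 6 (reverse): [4 6 1 0 7 9 3 2 8 5]

Answer: 4 6 1 0 7 9 3 2 8 5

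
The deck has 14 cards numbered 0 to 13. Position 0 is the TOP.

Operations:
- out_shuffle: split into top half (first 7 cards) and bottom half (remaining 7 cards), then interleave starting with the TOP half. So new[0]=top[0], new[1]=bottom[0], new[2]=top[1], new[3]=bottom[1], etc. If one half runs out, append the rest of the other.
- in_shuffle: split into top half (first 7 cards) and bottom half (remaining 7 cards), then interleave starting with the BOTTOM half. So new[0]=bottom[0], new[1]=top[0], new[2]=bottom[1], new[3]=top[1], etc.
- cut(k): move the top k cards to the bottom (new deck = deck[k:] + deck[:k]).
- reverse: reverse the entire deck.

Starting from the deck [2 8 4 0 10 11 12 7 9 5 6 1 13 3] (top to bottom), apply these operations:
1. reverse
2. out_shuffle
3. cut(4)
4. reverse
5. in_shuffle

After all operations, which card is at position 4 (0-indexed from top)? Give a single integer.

After op 1 (reverse): [3 13 1 6 5 9 7 12 11 10 0 4 8 2]
After op 2 (out_shuffle): [3 12 13 11 1 10 6 0 5 4 9 8 7 2]
After op 3 (cut(4)): [1 10 6 0 5 4 9 8 7 2 3 12 13 11]
After op 4 (reverse): [11 13 12 3 2 7 8 9 4 5 0 6 10 1]
After op 5 (in_shuffle): [9 11 4 13 5 12 0 3 6 2 10 7 1 8]
Position 4: card 5.

Answer: 5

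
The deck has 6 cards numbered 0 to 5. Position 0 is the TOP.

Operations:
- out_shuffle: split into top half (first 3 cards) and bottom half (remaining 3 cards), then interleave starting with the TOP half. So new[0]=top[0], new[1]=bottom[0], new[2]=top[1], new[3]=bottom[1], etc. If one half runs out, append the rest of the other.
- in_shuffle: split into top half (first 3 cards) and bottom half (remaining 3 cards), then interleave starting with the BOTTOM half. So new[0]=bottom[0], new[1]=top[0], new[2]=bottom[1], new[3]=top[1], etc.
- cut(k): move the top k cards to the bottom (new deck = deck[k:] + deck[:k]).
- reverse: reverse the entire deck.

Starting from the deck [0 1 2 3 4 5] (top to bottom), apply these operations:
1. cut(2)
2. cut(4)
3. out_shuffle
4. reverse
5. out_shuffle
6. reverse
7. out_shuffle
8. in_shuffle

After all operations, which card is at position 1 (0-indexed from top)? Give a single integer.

Answer: 0

Derivation:
After op 1 (cut(2)): [2 3 4 5 0 1]
After op 2 (cut(4)): [0 1 2 3 4 5]
After op 3 (out_shuffle): [0 3 1 4 2 5]
After op 4 (reverse): [5 2 4 1 3 0]
After op 5 (out_shuffle): [5 1 2 3 4 0]
After op 6 (reverse): [0 4 3 2 1 5]
After op 7 (out_shuffle): [0 2 4 1 3 5]
After op 8 (in_shuffle): [1 0 3 2 5 4]
Position 1: card 0.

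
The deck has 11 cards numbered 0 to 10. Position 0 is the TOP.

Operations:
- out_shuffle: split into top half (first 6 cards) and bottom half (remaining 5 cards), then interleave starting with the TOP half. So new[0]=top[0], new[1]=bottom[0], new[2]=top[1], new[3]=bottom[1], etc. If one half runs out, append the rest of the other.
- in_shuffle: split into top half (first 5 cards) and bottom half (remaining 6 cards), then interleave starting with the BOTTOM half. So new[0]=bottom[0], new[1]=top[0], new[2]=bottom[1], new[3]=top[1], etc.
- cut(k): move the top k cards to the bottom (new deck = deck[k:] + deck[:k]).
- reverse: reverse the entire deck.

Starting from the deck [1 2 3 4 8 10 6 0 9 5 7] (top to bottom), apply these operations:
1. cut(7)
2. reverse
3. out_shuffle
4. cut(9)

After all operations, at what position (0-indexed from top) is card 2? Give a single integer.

Answer: 1

Derivation:
After op 1 (cut(7)): [0 9 5 7 1 2 3 4 8 10 6]
After op 2 (reverse): [6 10 8 4 3 2 1 7 5 9 0]
After op 3 (out_shuffle): [6 1 10 7 8 5 4 9 3 0 2]
After op 4 (cut(9)): [0 2 6 1 10 7 8 5 4 9 3]
Card 2 is at position 1.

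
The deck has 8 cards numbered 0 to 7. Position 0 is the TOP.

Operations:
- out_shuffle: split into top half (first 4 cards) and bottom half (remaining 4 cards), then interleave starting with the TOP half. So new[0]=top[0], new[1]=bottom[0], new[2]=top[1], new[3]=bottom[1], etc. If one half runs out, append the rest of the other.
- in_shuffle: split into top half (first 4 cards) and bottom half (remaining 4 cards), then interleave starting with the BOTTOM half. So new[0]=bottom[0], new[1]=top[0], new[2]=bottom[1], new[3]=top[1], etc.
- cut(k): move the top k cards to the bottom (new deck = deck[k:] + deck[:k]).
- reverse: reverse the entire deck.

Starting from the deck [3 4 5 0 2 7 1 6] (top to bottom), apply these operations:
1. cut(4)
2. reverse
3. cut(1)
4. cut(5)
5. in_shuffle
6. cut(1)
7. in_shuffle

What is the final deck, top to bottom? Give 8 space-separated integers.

Answer: 0 7 1 3 5 2 4 6

Derivation:
After op 1 (cut(4)): [2 7 1 6 3 4 5 0]
After op 2 (reverse): [0 5 4 3 6 1 7 2]
After op 3 (cut(1)): [5 4 3 6 1 7 2 0]
After op 4 (cut(5)): [7 2 0 5 4 3 6 1]
After op 5 (in_shuffle): [4 7 3 2 6 0 1 5]
After op 6 (cut(1)): [7 3 2 6 0 1 5 4]
After op 7 (in_shuffle): [0 7 1 3 5 2 4 6]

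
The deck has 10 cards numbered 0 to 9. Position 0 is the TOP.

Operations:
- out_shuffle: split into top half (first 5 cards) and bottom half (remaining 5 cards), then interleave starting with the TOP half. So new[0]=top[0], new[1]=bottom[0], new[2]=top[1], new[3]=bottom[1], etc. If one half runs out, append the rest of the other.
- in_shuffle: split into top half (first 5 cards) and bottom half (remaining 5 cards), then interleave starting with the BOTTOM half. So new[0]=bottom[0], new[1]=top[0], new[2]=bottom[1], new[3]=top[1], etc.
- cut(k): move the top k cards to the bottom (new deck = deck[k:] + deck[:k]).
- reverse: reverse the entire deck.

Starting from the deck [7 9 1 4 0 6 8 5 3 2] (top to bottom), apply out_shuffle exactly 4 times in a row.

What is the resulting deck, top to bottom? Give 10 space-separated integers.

Answer: 7 0 3 4 5 1 8 9 6 2

Derivation:
After op 1 (out_shuffle): [7 6 9 8 1 5 4 3 0 2]
After op 2 (out_shuffle): [7 5 6 4 9 3 8 0 1 2]
After op 3 (out_shuffle): [7 3 5 8 6 0 4 1 9 2]
After op 4 (out_shuffle): [7 0 3 4 5 1 8 9 6 2]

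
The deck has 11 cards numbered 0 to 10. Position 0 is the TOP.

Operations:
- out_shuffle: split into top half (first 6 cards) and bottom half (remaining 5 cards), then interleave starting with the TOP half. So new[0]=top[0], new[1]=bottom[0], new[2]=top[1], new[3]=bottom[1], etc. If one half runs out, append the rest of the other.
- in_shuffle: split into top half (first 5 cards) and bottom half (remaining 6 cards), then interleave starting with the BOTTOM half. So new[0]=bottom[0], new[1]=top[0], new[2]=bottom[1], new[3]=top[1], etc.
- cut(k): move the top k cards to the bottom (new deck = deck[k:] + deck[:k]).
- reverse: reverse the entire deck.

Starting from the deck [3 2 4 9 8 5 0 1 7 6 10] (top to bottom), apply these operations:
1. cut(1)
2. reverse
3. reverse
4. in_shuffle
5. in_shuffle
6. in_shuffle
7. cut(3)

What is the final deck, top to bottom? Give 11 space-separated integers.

After op 1 (cut(1)): [2 4 9 8 5 0 1 7 6 10 3]
After op 2 (reverse): [3 10 6 7 1 0 5 8 9 4 2]
After op 3 (reverse): [2 4 9 8 5 0 1 7 6 10 3]
After op 4 (in_shuffle): [0 2 1 4 7 9 6 8 10 5 3]
After op 5 (in_shuffle): [9 0 6 2 8 1 10 4 5 7 3]
After op 6 (in_shuffle): [1 9 10 0 4 6 5 2 7 8 3]
After op 7 (cut(3)): [0 4 6 5 2 7 8 3 1 9 10]

Answer: 0 4 6 5 2 7 8 3 1 9 10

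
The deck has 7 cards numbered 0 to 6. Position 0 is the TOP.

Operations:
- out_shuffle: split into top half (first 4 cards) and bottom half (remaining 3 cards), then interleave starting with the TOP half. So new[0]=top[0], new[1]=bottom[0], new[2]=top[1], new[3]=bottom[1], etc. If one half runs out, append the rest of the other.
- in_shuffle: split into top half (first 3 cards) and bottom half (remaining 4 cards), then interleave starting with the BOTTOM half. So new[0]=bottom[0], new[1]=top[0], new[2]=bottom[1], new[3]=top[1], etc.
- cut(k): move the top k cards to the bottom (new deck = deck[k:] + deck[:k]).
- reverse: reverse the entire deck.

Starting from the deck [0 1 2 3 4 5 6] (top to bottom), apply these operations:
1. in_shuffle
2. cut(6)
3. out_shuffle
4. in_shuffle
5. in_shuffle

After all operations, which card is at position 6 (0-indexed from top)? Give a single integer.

After op 1 (in_shuffle): [3 0 4 1 5 2 6]
After op 2 (cut(6)): [6 3 0 4 1 5 2]
After op 3 (out_shuffle): [6 1 3 5 0 2 4]
After op 4 (in_shuffle): [5 6 0 1 2 3 4]
After op 5 (in_shuffle): [1 5 2 6 3 0 4]
Position 6: card 4.

Answer: 4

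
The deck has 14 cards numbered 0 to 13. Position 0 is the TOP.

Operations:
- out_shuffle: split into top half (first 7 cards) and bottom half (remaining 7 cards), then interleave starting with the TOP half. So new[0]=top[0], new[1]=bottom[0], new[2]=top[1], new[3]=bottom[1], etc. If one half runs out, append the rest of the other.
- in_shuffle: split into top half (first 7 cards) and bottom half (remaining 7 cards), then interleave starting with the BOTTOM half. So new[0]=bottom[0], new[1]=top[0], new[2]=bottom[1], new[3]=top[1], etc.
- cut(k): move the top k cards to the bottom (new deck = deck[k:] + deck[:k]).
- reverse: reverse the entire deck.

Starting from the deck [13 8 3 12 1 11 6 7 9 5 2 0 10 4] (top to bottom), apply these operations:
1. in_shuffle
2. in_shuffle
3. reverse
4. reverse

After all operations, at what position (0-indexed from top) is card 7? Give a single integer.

After op 1 (in_shuffle): [7 13 9 8 5 3 2 12 0 1 10 11 4 6]
After op 2 (in_shuffle): [12 7 0 13 1 9 10 8 11 5 4 3 6 2]
After op 3 (reverse): [2 6 3 4 5 11 8 10 9 1 13 0 7 12]
After op 4 (reverse): [12 7 0 13 1 9 10 8 11 5 4 3 6 2]
Card 7 is at position 1.

Answer: 1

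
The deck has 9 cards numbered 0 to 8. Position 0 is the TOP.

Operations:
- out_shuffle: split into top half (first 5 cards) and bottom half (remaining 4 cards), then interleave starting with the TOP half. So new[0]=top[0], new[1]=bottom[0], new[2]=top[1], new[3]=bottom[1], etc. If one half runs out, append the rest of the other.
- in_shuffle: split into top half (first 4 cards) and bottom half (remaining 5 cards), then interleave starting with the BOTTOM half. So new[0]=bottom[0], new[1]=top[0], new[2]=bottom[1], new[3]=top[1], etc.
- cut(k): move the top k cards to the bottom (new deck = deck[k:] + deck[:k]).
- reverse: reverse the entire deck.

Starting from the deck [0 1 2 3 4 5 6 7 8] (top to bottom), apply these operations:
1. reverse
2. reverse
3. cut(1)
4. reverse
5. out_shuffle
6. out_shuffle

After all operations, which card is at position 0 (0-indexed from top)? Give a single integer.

After op 1 (reverse): [8 7 6 5 4 3 2 1 0]
After op 2 (reverse): [0 1 2 3 4 5 6 7 8]
After op 3 (cut(1)): [1 2 3 4 5 6 7 8 0]
After op 4 (reverse): [0 8 7 6 5 4 3 2 1]
After op 5 (out_shuffle): [0 4 8 3 7 2 6 1 5]
After op 6 (out_shuffle): [0 2 4 6 8 1 3 5 7]
Position 0: card 0.

Answer: 0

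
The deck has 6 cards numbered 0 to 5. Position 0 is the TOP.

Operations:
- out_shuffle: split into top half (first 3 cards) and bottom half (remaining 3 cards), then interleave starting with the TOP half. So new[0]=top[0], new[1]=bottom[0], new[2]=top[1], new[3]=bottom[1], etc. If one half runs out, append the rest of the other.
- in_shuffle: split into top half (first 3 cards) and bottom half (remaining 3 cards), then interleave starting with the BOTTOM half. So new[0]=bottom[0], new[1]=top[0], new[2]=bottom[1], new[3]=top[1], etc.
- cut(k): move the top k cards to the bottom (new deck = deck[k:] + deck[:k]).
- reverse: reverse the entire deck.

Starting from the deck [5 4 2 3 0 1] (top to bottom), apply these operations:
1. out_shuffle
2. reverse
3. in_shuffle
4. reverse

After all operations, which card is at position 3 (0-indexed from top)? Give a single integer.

After op 1 (out_shuffle): [5 3 4 0 2 1]
After op 2 (reverse): [1 2 0 4 3 5]
After op 3 (in_shuffle): [4 1 3 2 5 0]
After op 4 (reverse): [0 5 2 3 1 4]
Position 3: card 3.

Answer: 3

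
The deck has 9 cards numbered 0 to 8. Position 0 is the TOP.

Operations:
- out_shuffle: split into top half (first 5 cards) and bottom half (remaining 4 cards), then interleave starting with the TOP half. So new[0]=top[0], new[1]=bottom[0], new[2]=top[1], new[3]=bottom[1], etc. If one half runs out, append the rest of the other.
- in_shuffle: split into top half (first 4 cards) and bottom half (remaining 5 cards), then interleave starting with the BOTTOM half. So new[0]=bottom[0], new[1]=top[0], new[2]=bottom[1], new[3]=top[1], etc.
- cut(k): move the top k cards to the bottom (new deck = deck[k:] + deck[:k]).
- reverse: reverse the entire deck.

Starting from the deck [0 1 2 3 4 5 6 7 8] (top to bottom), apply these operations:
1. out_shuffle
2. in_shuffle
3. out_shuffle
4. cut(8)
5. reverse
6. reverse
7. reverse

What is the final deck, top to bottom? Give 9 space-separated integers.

Answer: 4 5 6 7 8 0 1 2 3

Derivation:
After op 1 (out_shuffle): [0 5 1 6 2 7 3 8 4]
After op 2 (in_shuffle): [2 0 7 5 3 1 8 6 4]
After op 3 (out_shuffle): [2 1 0 8 7 6 5 4 3]
After op 4 (cut(8)): [3 2 1 0 8 7 6 5 4]
After op 5 (reverse): [4 5 6 7 8 0 1 2 3]
After op 6 (reverse): [3 2 1 0 8 7 6 5 4]
After op 7 (reverse): [4 5 6 7 8 0 1 2 3]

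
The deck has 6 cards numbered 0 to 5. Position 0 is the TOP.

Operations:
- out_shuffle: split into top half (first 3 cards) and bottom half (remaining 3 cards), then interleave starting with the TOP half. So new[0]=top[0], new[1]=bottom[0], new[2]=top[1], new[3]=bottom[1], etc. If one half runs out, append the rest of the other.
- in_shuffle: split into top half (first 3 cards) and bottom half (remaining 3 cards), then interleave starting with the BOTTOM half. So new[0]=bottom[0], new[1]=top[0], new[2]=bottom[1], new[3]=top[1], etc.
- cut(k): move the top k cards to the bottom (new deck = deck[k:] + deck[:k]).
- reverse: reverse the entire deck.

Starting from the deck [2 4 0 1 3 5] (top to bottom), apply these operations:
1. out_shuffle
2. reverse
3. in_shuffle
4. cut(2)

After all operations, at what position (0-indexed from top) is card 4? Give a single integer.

Answer: 4

Derivation:
After op 1 (out_shuffle): [2 1 4 3 0 5]
After op 2 (reverse): [5 0 3 4 1 2]
After op 3 (in_shuffle): [4 5 1 0 2 3]
After op 4 (cut(2)): [1 0 2 3 4 5]
Card 4 is at position 4.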